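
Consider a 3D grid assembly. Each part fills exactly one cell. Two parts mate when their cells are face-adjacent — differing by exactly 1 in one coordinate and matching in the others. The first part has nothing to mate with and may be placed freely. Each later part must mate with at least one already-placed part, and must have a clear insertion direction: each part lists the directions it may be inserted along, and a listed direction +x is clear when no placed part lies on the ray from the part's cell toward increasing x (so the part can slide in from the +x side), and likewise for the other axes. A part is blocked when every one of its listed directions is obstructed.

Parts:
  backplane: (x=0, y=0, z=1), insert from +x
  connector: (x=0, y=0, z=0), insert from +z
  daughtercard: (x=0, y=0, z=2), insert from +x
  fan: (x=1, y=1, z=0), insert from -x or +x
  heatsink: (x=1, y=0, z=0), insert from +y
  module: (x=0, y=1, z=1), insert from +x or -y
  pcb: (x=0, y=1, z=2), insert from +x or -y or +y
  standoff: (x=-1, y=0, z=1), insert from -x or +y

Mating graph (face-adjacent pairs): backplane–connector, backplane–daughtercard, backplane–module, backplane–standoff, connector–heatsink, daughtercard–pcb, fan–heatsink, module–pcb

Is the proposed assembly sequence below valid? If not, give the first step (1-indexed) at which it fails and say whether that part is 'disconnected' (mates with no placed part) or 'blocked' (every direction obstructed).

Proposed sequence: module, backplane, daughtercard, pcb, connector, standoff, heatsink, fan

1. module@(0, 1, 1) [+x clear] — {module}
2. backplane@(0, 0, 1) [+x clear] — {backplane, module}
3. daughtercard@(0, 0, 2) [+x clear] — {backplane, daughtercard, module}
4. pcb@(0, 1, 2) [+x clear] — {backplane, daughtercard, module, pcb}
5. connector@(0, 0, 0) — +z all obstructed ⇒ blocked

Invalid at step 5 (blocked)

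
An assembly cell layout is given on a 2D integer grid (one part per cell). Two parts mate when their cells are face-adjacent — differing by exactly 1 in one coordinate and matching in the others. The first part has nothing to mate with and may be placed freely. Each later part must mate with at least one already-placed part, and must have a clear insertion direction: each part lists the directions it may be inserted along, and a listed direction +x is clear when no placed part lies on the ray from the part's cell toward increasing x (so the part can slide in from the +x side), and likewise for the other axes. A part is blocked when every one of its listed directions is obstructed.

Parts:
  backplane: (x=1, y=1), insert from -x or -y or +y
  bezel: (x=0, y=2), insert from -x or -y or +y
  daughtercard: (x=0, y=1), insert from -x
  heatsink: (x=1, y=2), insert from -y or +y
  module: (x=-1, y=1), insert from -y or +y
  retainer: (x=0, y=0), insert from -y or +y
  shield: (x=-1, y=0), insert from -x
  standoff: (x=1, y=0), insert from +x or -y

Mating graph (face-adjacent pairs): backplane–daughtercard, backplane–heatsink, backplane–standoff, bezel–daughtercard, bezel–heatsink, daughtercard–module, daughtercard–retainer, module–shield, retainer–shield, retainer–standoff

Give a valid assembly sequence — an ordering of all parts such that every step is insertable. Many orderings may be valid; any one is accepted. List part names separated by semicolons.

1. retainer@(0, 0) [-y clear] — {retainer}
2. shield@(-1, 0) [-x clear] — {retainer, shield}
3. daughtercard@(0, 1) [-x clear] — {daughtercard, retainer, shield}
4. module@(-1, 1) [+y clear] — {daughtercard, module, retainer, shield}
5. bezel@(0, 2) [-x clear] — {bezel, daughtercard, module, retainer, shield}
6. heatsink@(1, 2) [-y clear] — {bezel, daughtercard, heatsink, module, retainer, shield}
7. backplane@(1, 1) [-y clear] — {backplane, bezel, daughtercard, heatsink, module, retainer, shield}
8. standoff@(1, 0) [+x clear] — {backplane, bezel, daughtercard, heatsink, module, retainer, shield, standoff}

retainer; shield; daughtercard; module; bezel; heatsink; backplane; standoff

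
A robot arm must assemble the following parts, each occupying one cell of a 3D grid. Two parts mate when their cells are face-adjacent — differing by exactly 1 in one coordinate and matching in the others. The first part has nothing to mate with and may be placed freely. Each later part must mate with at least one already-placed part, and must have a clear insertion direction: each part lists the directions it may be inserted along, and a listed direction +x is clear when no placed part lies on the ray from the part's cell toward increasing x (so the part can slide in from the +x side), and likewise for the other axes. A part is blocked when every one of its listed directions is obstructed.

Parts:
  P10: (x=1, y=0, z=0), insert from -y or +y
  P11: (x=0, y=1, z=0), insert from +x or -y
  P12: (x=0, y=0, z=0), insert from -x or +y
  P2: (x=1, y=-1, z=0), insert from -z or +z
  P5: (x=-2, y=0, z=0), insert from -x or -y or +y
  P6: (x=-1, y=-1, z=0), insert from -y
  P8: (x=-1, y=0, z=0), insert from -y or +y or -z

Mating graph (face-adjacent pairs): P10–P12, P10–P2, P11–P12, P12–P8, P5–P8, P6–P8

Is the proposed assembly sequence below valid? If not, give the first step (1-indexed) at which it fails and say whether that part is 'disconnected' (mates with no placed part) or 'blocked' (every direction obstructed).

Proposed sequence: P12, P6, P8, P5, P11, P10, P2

1. P12@(0, 0, 0) [-x clear] — {P12}
2. P6@(-1, -1, 0) — no placed neighbour ⇒ disconnected

Invalid at step 2 (disconnected)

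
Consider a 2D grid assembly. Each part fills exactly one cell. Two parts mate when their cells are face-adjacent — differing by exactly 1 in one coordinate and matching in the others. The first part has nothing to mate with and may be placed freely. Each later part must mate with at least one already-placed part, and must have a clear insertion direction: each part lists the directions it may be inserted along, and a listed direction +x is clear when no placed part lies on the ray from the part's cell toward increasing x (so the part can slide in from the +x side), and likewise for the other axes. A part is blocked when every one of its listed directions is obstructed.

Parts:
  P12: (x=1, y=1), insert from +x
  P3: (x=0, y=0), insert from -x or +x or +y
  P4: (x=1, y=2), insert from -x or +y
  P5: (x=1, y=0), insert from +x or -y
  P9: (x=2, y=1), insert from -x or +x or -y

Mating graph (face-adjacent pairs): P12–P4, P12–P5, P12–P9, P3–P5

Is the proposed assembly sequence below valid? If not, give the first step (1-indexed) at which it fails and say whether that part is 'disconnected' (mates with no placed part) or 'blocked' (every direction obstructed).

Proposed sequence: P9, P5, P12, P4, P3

Invalid at step 2 (disconnected)

1. P9@(2, 1) [-x clear] — {P9}
2. P5@(1, 0) — no placed neighbour ⇒ disconnected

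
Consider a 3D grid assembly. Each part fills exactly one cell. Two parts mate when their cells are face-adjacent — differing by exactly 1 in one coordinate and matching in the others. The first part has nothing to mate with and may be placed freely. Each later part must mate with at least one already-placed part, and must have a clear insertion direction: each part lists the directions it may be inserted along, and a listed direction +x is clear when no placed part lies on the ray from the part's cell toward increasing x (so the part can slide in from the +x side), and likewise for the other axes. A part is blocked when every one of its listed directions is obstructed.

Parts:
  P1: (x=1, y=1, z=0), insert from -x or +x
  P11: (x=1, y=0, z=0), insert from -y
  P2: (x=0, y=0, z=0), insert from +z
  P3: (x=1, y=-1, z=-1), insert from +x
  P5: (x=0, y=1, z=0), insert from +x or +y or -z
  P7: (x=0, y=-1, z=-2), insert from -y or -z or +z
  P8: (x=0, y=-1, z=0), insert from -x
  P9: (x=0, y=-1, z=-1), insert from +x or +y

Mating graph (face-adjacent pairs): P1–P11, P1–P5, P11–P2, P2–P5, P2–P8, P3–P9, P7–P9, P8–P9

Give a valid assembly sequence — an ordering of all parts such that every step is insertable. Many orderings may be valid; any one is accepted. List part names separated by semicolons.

1. P5@(0, 1, 0) [+x clear] — {P5}
2. P1@(1, 1, 0) [+x clear] — {P1, P5}
3. P2@(0, 0, 0) [+z clear] — {P1, P2, P5}
4. P8@(0, -1, 0) [-x clear] — {P1, P2, P5, P8}
5. P9@(0, -1, -1) [+x clear] — {P1, P2, P5, P8, P9}
6. P3@(1, -1, -1) [+x clear] — {P1, P2, P3, P5, P8, P9}
7. P7@(0, -1, -2) [-y clear] — {P1, P2, P3, P5, P7, P8, P9}
8. P11@(1, 0, 0) [-y clear] — {P1, P11, P2, P3, P5, P7, P8, P9}

P5; P1; P2; P8; P9; P3; P7; P11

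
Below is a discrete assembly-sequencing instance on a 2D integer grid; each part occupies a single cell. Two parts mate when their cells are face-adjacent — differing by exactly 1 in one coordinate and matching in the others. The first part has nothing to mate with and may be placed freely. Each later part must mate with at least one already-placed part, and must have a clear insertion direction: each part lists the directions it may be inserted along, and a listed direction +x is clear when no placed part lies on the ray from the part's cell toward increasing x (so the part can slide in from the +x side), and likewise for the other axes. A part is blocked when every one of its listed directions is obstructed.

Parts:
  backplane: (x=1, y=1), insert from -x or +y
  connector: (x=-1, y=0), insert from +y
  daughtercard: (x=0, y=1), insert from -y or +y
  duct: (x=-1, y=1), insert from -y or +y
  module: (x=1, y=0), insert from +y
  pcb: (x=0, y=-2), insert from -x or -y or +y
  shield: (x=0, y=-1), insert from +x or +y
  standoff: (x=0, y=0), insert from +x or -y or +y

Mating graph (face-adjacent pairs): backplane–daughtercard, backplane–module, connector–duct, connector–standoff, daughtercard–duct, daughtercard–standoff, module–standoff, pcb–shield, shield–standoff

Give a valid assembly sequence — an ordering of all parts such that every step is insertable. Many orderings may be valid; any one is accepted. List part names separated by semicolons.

1. pcb@(0, -2) [-x clear] — {pcb}
2. shield@(0, -1) [+x clear] — {pcb, shield}
3. standoff@(0, 0) [+x clear] — {pcb, shield, standoff}
4. connector@(-1, 0) [+y clear] — {connector, pcb, shield, standoff}
5. duct@(-1, 1) [+y clear] — {connector, duct, pcb, shield, standoff}
6. daughtercard@(0, 1) [+y clear] — {connector, daughtercard, duct, pcb, shield, standoff}
7. module@(1, 0) [+y clear] — {connector, daughtercard, duct, module, pcb, shield, standoff}
8. backplane@(1, 1) [+y clear] — {backplane, connector, daughtercard, duct, module, pcb, shield, standoff}

pcb; shield; standoff; connector; duct; daughtercard; module; backplane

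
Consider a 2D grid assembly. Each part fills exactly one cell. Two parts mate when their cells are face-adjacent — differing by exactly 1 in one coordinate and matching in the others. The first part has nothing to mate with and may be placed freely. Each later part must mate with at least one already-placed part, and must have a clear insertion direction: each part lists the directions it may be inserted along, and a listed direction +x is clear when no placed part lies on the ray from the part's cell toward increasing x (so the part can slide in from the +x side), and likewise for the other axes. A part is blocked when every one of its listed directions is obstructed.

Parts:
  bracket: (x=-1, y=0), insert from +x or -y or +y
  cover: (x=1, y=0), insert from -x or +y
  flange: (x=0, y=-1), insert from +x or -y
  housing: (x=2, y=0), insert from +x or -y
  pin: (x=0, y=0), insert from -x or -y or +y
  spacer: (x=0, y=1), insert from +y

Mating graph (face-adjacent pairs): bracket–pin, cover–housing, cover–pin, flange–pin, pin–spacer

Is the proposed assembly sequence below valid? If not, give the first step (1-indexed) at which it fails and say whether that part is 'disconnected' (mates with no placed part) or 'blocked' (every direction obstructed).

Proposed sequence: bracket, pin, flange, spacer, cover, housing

Valid

1. bracket@(-1, 0) [+x clear] — {bracket}
2. pin@(0, 0) [-y clear] — {bracket, pin}
3. flange@(0, -1) [+x clear] — {bracket, flange, pin}
4. spacer@(0, 1) [+y clear] — {bracket, flange, pin, spacer}
5. cover@(1, 0) [+y clear] — {bracket, cover, flange, pin, spacer}
6. housing@(2, 0) [+x clear] — {bracket, cover, flange, housing, pin, spacer}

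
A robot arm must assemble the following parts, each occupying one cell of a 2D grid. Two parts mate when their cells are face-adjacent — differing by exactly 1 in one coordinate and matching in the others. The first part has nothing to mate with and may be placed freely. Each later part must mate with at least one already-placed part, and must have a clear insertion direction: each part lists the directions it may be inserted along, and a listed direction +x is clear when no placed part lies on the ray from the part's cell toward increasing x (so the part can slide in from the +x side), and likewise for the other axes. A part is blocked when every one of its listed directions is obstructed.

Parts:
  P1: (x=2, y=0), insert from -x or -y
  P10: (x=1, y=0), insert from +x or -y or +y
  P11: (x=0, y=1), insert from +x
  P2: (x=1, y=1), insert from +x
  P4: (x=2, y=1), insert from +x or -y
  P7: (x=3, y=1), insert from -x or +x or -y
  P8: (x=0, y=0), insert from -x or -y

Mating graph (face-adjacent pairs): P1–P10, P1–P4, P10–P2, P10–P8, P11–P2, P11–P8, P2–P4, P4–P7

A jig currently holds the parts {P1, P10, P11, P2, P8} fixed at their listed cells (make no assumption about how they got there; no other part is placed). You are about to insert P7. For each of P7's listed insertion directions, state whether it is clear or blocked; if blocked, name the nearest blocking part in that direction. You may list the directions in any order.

-x: nearest on ray is P2@(1, 1) ⇒ blocked
+x: ray from P7(3, 1) has no placed part ⇒ clear
-y: ray from P7(3, 1) has no placed part ⇒ clear

+x: clear; -x: blocked by P2; -y: clear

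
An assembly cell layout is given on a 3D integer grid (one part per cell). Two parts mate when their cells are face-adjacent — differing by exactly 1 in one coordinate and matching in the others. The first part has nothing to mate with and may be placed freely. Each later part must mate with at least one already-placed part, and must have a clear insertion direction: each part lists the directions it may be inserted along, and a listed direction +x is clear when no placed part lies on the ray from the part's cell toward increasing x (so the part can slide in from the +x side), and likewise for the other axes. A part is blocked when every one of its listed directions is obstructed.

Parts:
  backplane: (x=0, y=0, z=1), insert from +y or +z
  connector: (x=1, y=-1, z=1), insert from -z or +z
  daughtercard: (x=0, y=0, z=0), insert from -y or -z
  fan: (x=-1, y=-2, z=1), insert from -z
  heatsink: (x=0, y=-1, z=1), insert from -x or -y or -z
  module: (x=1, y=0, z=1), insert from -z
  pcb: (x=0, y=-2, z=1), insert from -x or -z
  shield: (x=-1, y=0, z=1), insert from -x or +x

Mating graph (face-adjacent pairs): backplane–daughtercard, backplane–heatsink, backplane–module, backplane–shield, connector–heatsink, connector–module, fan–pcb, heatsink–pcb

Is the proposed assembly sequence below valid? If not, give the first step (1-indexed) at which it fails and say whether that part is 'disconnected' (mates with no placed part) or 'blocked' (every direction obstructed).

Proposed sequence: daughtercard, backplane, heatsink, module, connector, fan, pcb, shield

Invalid at step 6 (disconnected)

1. daughtercard@(0, 0, 0) [-y clear] — {daughtercard}
2. backplane@(0, 0, 1) [+y clear] — {backplane, daughtercard}
3. heatsink@(0, -1, 1) [-x clear] — {backplane, daughtercard, heatsink}
4. module@(1, 0, 1) [-z clear] — {backplane, daughtercard, heatsink, module}
5. connector@(1, -1, 1) [-z clear] — {backplane, connector, daughtercard, heatsink, module}
6. fan@(-1, -2, 1) — no placed neighbour ⇒ disconnected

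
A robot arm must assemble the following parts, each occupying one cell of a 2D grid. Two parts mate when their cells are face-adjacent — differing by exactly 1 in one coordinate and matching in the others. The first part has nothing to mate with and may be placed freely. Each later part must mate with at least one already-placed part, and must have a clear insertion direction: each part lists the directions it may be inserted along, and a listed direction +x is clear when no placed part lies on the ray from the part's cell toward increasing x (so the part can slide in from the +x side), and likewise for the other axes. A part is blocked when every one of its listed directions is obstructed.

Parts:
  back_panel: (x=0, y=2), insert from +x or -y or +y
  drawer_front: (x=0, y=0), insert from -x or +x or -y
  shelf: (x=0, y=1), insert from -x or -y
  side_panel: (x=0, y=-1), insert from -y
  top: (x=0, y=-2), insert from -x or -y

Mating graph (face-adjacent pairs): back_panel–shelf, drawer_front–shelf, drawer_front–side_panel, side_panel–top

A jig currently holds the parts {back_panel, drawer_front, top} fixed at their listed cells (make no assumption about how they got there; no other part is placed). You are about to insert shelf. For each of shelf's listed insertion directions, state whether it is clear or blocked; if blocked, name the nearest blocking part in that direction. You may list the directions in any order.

-x: ray from shelf(0, 1) has no placed part ⇒ clear
-y: nearest on ray is drawer_front@(0, 0) ⇒ blocked

-x: clear; -y: blocked by drawer_front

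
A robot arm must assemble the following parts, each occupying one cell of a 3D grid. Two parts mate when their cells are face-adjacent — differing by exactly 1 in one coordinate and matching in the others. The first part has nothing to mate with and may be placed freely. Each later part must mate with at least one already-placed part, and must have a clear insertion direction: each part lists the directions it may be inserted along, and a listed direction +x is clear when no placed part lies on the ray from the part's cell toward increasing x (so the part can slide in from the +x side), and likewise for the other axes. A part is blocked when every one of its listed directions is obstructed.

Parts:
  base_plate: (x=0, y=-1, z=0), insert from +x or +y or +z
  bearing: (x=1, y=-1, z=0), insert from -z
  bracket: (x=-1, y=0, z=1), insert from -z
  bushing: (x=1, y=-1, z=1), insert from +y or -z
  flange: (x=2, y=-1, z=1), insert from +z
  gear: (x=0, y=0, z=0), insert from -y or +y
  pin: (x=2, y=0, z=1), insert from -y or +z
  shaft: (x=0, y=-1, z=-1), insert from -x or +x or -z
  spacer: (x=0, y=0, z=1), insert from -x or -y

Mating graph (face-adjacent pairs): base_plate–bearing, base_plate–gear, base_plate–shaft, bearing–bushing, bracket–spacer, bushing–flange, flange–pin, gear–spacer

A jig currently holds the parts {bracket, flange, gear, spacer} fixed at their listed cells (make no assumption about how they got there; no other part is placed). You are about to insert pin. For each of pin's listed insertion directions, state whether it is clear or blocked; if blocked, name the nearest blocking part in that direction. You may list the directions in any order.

+z: clear; -y: blocked by flange

-y: nearest on ray is flange@(2, -1, 1) ⇒ blocked
+z: ray from pin(2, 0, 1) has no placed part ⇒ clear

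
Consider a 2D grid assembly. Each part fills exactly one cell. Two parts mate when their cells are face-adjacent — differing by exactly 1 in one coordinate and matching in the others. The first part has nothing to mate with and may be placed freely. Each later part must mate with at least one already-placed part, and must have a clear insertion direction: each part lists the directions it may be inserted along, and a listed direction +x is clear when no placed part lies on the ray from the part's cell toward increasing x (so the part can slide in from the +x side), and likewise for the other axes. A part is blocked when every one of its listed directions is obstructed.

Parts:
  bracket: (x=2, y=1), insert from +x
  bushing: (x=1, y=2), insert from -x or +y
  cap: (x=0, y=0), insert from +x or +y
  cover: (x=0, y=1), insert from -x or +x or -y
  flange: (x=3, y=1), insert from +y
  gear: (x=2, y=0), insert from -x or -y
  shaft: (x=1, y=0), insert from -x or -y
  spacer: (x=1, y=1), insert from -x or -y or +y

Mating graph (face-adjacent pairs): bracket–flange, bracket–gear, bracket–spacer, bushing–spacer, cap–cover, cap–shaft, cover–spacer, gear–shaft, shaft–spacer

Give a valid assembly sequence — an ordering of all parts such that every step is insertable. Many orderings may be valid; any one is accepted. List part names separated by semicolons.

1. spacer@(1, 1) [-x clear] — {spacer}
2. shaft@(1, 0) [-x clear] — {shaft, spacer}
3. cap@(0, 0) [+y clear] — {cap, shaft, spacer}
4. gear@(2, 0) [-y clear] — {cap, gear, shaft, spacer}
5. bracket@(2, 1) [+x clear] — {bracket, cap, gear, shaft, spacer}
6. flange@(3, 1) [+y clear] — {bracket, cap, flange, gear, shaft, spacer}
7. cover@(0, 1) [-x clear] — {bracket, cap, cover, flange, gear, shaft, spacer}
8. bushing@(1, 2) [-x clear] — {bracket, bushing, cap, cover, flange, gear, shaft, spacer}

spacer; shaft; cap; gear; bracket; flange; cover; bushing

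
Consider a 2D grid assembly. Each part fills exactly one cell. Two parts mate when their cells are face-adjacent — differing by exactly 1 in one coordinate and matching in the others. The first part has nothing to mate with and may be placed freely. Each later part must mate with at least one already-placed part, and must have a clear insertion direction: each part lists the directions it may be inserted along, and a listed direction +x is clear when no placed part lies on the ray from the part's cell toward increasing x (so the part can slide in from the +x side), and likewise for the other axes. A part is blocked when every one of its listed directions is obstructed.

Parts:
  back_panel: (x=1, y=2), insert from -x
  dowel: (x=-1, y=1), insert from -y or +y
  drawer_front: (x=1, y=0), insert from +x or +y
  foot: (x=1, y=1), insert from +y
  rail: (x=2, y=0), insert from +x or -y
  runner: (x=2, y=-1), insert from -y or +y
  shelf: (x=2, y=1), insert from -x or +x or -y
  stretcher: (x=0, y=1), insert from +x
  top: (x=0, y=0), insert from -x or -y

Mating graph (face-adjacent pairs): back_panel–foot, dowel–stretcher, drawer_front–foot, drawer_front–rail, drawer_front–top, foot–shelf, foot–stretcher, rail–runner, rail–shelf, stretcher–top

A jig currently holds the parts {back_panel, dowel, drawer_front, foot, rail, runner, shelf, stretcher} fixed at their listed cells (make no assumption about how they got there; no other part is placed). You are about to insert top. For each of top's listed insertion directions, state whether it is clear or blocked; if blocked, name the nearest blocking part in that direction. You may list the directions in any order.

-x: ray from top(0, 0) has no placed part ⇒ clear
-y: ray from top(0, 0) has no placed part ⇒ clear

-x: clear; -y: clear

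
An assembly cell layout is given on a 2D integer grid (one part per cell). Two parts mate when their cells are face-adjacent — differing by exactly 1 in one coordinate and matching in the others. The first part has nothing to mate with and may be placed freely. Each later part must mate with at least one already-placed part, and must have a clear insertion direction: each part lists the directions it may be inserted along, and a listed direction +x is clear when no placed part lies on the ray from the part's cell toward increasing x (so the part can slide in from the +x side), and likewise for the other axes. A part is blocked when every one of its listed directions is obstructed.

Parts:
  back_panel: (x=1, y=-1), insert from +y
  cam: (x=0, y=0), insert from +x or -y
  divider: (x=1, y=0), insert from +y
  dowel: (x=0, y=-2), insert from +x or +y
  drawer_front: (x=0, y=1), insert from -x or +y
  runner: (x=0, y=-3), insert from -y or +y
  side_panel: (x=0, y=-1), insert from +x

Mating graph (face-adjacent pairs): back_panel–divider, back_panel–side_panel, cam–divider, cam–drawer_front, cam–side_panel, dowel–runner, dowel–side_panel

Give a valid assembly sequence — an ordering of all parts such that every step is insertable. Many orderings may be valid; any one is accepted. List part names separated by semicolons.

1. dowel@(0, -2) [+x clear] — {dowel}
2. runner@(0, -3) [-y clear] — {dowel, runner}
3. side_panel@(0, -1) [+x clear] — {dowel, runner, side_panel}
4. back_panel@(1, -1) [+y clear] — {back_panel, dowel, runner, side_panel}
5. cam@(0, 0) [+x clear] — {back_panel, cam, dowel, runner, side_panel}
6. drawer_front@(0, 1) [-x clear] — {back_panel, cam, dowel, drawer_front, runner, side_panel}
7. divider@(1, 0) [+y clear] — {back_panel, cam, divider, dowel, drawer_front, runner, side_panel}

dowel; runner; side_panel; back_panel; cam; drawer_front; divider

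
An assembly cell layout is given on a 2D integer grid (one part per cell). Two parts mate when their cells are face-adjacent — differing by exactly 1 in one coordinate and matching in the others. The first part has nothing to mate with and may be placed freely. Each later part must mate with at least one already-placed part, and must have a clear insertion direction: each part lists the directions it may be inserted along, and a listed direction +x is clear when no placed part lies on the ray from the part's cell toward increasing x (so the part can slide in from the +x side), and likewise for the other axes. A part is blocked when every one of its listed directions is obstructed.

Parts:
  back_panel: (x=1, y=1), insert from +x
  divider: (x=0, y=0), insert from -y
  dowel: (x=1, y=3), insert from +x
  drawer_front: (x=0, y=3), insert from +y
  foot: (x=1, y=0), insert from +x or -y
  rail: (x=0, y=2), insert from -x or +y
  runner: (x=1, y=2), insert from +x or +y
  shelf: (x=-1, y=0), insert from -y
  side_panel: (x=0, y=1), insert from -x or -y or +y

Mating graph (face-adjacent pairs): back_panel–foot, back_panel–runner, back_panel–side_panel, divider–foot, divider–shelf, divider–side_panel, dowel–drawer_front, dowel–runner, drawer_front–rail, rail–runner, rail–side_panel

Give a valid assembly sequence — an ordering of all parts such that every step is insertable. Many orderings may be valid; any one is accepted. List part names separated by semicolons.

back_panel; side_panel; rail; divider; shelf; runner; dowel; drawer_front; foot

1. back_panel@(1, 1) [+x clear] — {back_panel}
2. side_panel@(0, 1) [-x clear] — {back_panel, side_panel}
3. rail@(0, 2) [-x clear] — {back_panel, rail, side_panel}
4. divider@(0, 0) [-y clear] — {back_panel, divider, rail, side_panel}
5. shelf@(-1, 0) [-y clear] — {back_panel, divider, rail, shelf, side_panel}
6. runner@(1, 2) [+x clear] — {back_panel, divider, rail, runner, shelf, side_panel}
7. dowel@(1, 3) [+x clear] — {back_panel, divider, dowel, rail, runner, shelf, side_panel}
8. drawer_front@(0, 3) [+y clear] — {back_panel, divider, dowel, drawer_front, rail, runner, shelf, side_panel}
9. foot@(1, 0) [+x clear] — {back_panel, divider, dowel, drawer_front, foot, rail, runner, shelf, side_panel}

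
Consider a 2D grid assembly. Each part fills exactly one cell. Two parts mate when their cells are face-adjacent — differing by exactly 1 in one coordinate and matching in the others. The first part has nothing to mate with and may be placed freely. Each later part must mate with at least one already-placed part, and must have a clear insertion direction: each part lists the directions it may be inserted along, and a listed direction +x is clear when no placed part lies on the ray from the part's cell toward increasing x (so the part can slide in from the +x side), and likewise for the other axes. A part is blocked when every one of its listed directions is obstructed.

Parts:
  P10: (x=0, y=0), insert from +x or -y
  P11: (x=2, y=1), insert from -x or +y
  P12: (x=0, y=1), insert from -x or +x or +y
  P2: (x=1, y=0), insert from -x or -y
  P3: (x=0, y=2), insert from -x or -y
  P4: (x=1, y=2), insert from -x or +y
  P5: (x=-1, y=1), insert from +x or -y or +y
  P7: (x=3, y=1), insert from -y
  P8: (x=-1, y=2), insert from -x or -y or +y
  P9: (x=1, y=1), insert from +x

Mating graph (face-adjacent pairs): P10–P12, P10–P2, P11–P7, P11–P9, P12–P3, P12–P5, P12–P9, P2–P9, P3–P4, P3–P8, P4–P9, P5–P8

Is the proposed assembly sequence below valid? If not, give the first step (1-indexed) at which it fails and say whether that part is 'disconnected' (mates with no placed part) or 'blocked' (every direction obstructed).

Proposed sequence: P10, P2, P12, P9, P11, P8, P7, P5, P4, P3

1. P10@(0, 0) [+x clear] — {P10}
2. P2@(1, 0) [-y clear] — {P10, P2}
3. P12@(0, 1) [-x clear] — {P10, P12, P2}
4. P9@(1, 1) [+x clear] — {P10, P12, P2, P9}
5. P11@(2, 1) [+y clear] — {P10, P11, P12, P2, P9}
6. P8@(-1, 2) — no placed neighbour ⇒ disconnected

Invalid at step 6 (disconnected)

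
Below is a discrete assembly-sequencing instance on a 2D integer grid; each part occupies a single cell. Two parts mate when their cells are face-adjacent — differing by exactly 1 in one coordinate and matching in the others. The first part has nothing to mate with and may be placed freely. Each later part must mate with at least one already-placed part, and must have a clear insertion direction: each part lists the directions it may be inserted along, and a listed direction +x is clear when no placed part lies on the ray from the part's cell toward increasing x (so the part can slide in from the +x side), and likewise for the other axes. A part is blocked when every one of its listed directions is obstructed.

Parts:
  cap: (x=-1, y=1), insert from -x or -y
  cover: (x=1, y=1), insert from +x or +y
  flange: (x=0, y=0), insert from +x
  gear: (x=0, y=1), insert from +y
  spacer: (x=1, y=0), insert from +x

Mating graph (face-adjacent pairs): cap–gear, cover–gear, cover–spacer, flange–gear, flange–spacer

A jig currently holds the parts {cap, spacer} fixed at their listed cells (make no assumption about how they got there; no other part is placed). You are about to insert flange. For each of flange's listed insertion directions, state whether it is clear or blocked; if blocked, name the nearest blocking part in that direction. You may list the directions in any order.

+x: nearest on ray is spacer@(1, 0) ⇒ blocked

+x: blocked by spacer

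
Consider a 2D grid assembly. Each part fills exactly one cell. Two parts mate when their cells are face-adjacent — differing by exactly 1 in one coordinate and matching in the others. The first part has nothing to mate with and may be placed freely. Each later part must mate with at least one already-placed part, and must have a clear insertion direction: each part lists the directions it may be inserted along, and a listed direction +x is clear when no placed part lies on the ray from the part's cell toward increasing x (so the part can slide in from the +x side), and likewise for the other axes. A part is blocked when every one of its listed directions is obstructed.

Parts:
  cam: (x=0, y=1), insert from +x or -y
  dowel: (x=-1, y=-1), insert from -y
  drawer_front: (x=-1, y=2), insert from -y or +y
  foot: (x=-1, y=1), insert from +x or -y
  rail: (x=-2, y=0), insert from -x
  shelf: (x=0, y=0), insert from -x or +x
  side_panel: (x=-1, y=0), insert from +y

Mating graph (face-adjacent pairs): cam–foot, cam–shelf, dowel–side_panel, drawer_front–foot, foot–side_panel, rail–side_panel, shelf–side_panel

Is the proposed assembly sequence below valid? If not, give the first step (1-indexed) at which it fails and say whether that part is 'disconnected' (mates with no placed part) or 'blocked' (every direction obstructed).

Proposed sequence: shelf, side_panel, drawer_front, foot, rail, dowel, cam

1. shelf@(0, 0) [-x clear] — {shelf}
2. side_panel@(-1, 0) [+y clear] — {shelf, side_panel}
3. drawer_front@(-1, 2) — no placed neighbour ⇒ disconnected

Invalid at step 3 (disconnected)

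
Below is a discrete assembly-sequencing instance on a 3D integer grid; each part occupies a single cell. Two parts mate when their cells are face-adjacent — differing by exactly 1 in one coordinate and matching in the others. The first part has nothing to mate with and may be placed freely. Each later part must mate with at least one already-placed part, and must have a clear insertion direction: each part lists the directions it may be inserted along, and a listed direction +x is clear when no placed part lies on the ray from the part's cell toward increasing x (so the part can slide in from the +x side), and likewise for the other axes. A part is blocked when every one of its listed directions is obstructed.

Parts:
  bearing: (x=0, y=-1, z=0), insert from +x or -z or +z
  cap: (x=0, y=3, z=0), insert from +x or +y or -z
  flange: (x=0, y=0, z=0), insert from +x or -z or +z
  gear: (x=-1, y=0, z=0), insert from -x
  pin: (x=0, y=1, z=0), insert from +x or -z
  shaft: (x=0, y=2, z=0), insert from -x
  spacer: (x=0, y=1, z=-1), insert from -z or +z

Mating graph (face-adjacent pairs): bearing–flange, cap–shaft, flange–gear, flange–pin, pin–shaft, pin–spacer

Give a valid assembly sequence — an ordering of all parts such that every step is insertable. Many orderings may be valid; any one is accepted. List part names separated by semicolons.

shaft; pin; flange; bearing; gear; cap; spacer

1. shaft@(0, 2, 0) [-x clear] — {shaft}
2. pin@(0, 1, 0) [+x clear] — {pin, shaft}
3. flange@(0, 0, 0) [+x clear] — {flange, pin, shaft}
4. bearing@(0, -1, 0) [+x clear] — {bearing, flange, pin, shaft}
5. gear@(-1, 0, 0) [-x clear] — {bearing, flange, gear, pin, shaft}
6. cap@(0, 3, 0) [+x clear] — {bearing, cap, flange, gear, pin, shaft}
7. spacer@(0, 1, -1) [-z clear] — {bearing, cap, flange, gear, pin, shaft, spacer}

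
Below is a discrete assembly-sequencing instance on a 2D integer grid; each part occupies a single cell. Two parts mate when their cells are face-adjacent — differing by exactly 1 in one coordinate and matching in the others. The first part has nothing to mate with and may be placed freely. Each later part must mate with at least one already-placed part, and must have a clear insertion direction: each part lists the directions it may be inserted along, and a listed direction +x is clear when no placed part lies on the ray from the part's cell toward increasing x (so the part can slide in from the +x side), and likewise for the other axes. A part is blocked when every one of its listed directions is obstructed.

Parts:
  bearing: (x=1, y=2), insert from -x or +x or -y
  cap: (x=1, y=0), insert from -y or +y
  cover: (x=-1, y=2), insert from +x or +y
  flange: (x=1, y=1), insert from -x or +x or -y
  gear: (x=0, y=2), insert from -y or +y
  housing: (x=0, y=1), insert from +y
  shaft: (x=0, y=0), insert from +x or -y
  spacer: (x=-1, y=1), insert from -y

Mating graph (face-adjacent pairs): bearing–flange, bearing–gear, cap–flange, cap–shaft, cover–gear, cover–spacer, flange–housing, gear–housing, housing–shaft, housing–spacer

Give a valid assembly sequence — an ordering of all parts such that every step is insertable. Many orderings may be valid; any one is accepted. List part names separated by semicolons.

shaft; cap; flange; bearing; housing; spacer; cover; gear

1. shaft@(0, 0) [+x clear] — {shaft}
2. cap@(1, 0) [-y clear] — {cap, shaft}
3. flange@(1, 1) [-x clear] — {cap, flange, shaft}
4. bearing@(1, 2) [-x clear] — {bearing, cap, flange, shaft}
5. housing@(0, 1) [+y clear] — {bearing, cap, flange, housing, shaft}
6. spacer@(-1, 1) [-y clear] — {bearing, cap, flange, housing, shaft, spacer}
7. cover@(-1, 2) [+y clear] — {bearing, cap, cover, flange, housing, shaft, spacer}
8. gear@(0, 2) [+y clear] — {bearing, cap, cover, flange, gear, housing, shaft, spacer}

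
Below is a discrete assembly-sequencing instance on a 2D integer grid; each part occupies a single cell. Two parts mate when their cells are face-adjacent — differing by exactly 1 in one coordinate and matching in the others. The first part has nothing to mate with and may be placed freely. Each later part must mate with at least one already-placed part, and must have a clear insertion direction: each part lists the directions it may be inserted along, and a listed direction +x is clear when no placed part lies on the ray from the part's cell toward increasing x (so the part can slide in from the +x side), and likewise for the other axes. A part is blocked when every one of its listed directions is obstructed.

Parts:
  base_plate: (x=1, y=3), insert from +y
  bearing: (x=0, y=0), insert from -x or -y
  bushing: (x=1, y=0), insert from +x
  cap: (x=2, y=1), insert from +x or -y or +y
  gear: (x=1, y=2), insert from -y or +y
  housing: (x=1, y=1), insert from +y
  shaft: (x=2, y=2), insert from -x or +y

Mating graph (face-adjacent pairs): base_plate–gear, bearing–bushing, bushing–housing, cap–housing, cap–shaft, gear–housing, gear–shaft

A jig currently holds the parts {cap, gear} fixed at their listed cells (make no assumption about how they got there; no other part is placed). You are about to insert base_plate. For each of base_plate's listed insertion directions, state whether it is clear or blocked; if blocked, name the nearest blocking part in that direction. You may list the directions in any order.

+y: ray from base_plate(1, 3) has no placed part ⇒ clear

+y: clear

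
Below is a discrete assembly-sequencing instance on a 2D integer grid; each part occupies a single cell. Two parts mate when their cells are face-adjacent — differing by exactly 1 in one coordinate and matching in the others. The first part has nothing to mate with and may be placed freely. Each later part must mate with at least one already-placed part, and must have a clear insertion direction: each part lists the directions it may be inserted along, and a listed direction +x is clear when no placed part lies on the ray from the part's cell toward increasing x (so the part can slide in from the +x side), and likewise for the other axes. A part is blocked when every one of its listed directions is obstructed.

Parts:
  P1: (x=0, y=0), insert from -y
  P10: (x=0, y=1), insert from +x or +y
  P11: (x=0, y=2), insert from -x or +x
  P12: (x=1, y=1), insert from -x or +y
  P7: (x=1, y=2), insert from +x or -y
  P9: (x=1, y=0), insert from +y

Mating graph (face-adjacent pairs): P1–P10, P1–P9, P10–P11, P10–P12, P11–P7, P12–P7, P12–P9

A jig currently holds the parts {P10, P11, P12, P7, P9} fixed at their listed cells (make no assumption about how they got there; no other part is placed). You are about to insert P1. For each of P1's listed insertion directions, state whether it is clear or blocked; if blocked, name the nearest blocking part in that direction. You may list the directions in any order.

-y: clear

-y: ray from P1(0, 0) has no placed part ⇒ clear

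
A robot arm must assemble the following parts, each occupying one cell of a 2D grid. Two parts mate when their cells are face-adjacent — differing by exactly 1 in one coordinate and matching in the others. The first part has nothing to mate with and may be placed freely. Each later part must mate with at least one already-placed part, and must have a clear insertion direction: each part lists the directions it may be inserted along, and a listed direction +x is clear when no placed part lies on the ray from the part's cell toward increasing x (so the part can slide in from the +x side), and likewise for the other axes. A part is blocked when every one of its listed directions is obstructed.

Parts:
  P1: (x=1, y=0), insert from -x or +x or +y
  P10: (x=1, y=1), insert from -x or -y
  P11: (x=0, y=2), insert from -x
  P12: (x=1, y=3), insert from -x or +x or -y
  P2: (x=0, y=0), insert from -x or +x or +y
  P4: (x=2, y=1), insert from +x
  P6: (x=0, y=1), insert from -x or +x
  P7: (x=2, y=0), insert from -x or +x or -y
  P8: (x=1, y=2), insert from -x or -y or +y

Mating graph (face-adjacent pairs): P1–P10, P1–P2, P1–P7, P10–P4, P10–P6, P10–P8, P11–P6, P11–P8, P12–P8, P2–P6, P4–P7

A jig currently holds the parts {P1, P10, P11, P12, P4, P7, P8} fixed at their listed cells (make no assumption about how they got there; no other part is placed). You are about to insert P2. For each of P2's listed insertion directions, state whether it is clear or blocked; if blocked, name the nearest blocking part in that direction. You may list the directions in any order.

-x: ray from P2(0, 0) has no placed part ⇒ clear
+x: nearest on ray is P1@(1, 0) ⇒ blocked
+y: nearest on ray is P11@(0, 2) ⇒ blocked

+x: blocked by P1; +y: blocked by P11; -x: clear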